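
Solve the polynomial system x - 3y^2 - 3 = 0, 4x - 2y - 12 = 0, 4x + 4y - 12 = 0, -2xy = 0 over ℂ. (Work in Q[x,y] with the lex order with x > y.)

Compute a lex Gröbner basis by Buchberger's algorithm.
f_1 = x - 3y^2 - 3, LT = x.
f_2 = 4x - 2y - 12, LT = x.
f_3 = 4x + 4y - 12, LT = x.
f_4 = -2xy, LT = xy.

S(f_1,f_2): lcm = x. S = -3y^2 + 1/2y.
  reduce S modulo (f_1, f_2, f_3, f_4):
  remainder -3y^2 + 1/2y ≠ 0; add h_5 = -3y^2 + 1/2y to the basis.

S(f_1,f_3): lcm = x. S = -3y^2 - y.
  reduce S modulo (f_1, f_2, f_3, f_4, h_5):
  remainder -3/2y ≠ 0; add h_6 = -3/2y to the basis.

The other S-polynomials (S(f_1,f_4), S(f_2,f_3), S(f_2,f_4), S(f_3,f_4), S(f_1,h_5), S(f_2,h_5), S(f_3,h_5), S(f_4,h_5), S(f_1,h_6), S(f_2,h_6), S(f_3,h_6), S(f_4,h_6), S(h_5,h_6)) all reduce to 0 modulo the current basis, so we have a Gröbner basis.
Inter-reduce: drop elements whose leading term is divisible by another's, tail-reduce, and make monic.
Reduced Gröbner basis: {x - 3, y}.

The lex basis is triangular: the last element involves only y. Solving y = 0 gives y ∈ {0}; substituting each value into the earlier elements determines the remaining variables.
  y = 0: the earlier basis element becomes x - 3 = 0, giving x = 3 — point (3, 0).

{(3, 0)}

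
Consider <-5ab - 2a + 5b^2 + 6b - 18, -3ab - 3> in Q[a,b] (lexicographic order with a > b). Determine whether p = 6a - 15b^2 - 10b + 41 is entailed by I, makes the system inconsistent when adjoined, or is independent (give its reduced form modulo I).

Adjoining 6a - 15b^2 - 10b + 41 makes the ideal the whole ring: the system is inconsistent.

First compute the reduced Gröbner basis of I by Buchberger's algorithm.
f_1 = -5ab - 2a + 5b^2 + 6b - 18, LT = ab.
f_2 = -3ab - 3, LT = ab.

S(f_1,f_2): lcm = ab. S = 2/5a - b^2 - 6/5b + 13/5.
  leading term a: no divisor's leading term divides it; move 2/5a to the remainder.
  leading term b^2: no divisor's leading term divides it; move -b^2 to the remainder.
  leading term b: no divisor's leading term divides it; move -6/5b to the remainder.
  leading term 1: no divisor's leading term divides it; move 13/5 to the remainder.
  remainder 2/5a - b^2 - 6/5b + 13/5 ≠ 0; add h_3 = 2/5a - b^2 - 6/5b + 13/5 to the basis.

S(f_1,h_3): lcm = ab. S = 2/5a + 5/2b^3 + 2b^2 - 77/10b + 18/5.
  leading term a: subtract (1)·h_3 from 2/5a + 5/2b^3 + 2b^2 - 77/10b + 18/5 → 5/2b^3 + 3b^2 - 13/2b + 1
  leading term b^3: no divisor's leading term divides it; move 5/2b^3 to the remainder.
  leading term b^2: no divisor's leading term divides it; move 3b^2 to the remainder.
  leading term b: no divisor's leading term divides it; move -13/2b to the remainder.
  leading term 1: no divisor's leading term divides it; move 1 to the remainder.
  remainder 5/2b^3 + 3b^2 - 13/2b + 1 ≠ 0; add h_4 = 5/2b^3 + 3b^2 - 13/2b + 1 to the basis.

The other S-polynomials (S(f_2,h_3), S(f_1,h_4), S(f_2,h_4), S(h_3,h_4)) all reduce to 0 modulo the current basis, so we have a Gröbner basis.
Inter-reduce: drop elements whose leading term is divisible by another's, tail-reduce, and make monic.
Reduced Gröbner basis: {a - 5/2b^2 - 3b + 13/2, b^3 + 6/5b^2 - 13/5b + 2/5}.
Label its elements g_1 = a - 5/2b^2 - 3b + 13/2, g_2 = b^3 + 6/5b^2 - 13/5b + 2/5.

Reduce p = 6a - 15b^2 - 10b + 41 modulo G:
  leading term a: subtract (6)·g_1 from 6a - 15b^2 - 10b + 41 → 8b + 2
  leading term b: no divisor's leading term divides it; move 8b to the remainder.
  leading term 1: no divisor's leading term divides it; move 2 to the remainder.
  normal form = 8b + 2.
The normal form is nonzero, so p ∉ I. Since p minus its normal form lies in I, I + (p) = I + (r) where r = 8b + 2; decide whether this ideal is the whole ring.
Run Buchberger on G together with r (pairs among the g_i already reduce to 0 since G is a Gröbner basis):
g_1 = a - 5/2b^2 - 3b + 13/2, LT = a.
g_2 = b^3 + 6/5b^2 - 13/5b + 2/5, LT = b^3.
r = 8b + 2, LT = b.

S(g_2,r): lcm = b^3. S = 19/20b^2 - 13/5b + 2/5.
  leading term b^2: subtract (19/160b)·r from 19/20b^2 - 13/5b + 2/5 → -227/80b + 2/5
  leading term b: subtract (-227/640)·r from -227/80b + 2/5 → 71/64
  leading term 1: no divisor's leading term divides it; move 71/64 to the remainder.
  remainder 71/64 ≠ 0; add m_4 = 71/64 to the basis.

The other S-polynomials (S(g_1,g_2), S(g_1,r), S(g_1,m_4), S(g_2,m_4), S(r,m_4)) all reduce to 0 modulo the current basis, so we have a Gröbner basis.
Inter-reduce: drop elements whose leading term is divisible by another's, tail-reduce, and make monic.
Reduced Gröbner basis: {1}.
The reduced Gröbner basis of I + (p) is {1}: the ideal is the whole ring, so the enlarged system has no common solution — adjoining p is inconsistent.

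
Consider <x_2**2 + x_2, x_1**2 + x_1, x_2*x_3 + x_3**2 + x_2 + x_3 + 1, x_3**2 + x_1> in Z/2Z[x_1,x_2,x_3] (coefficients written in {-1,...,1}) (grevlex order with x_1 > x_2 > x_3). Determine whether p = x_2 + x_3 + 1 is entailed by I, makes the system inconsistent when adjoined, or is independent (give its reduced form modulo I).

x_2 + x_3 + 1 is independent of I; its normal form modulo I is x_3.

First compute the reduced Gröbner basis of I by Buchberger's algorithm.
f_1 = x_2**2 + x_2, LT = x_2**2.
f_2 = x_1**2 + x_1, LT = x_1**2.
f_3 = x_2*x_3 + x_3**2 + x_2 + x_3 + 1, LT = x_2*x_3.
f_4 = x_3**2 + x_1, LT = x_3**2.

S(f_1,f_3): lcm = x_2**2*x_3. S = x_2*x_3**2 + x_2**2 + x_2.
  leading term x_2*x_3**2: subtract (x_3)·f_3 from x_2*x_3**2 + x_2**2 + x_2 → x_3**3 + x_2**2 + x_2*x_3 + x_3**2 + x_2 + x_3
  leading term x_3**3: subtract (x_3)·f_4 from x_3**3 + x_2**2 + x_2*x_3 + x_3**2 + x_2 + x_3 → x_2**2 + x_1*x_3 + x_2*x_3 + x_3**2 + x_2 + x_3
  leading term x_2**2: subtract (1)·f_1 from x_2**2 + x_1*x_3 + x_2*x_3 + x_3**2 + x_2 + x_3 → x_1*x_3 + x_2*x_3 + x_3**2 + x_3
  leading term x_1*x_3: no divisor's leading term divides it; move x_1*x_3 to the remainder.
  leading term x_2*x_3: subtract (1)·f_3 from x_2*x_3 + x_3**2 + x_3 → x_2 + 1
  leading term x_2: no divisor's leading term divides it; move x_2 to the remainder.
  leading term 1: no divisor's leading term divides it; move 1 to the remainder.
  remainder x_1*x_3 + x_2 + 1 ≠ 0; add h_5 = x_1*x_3 + x_2 + 1 to the basis.

S(f_3,f_4): lcm = x_2*x_3**2. S = x_3**3 + x_1*x_2 + x_2*x_3 + x_3**2 + x_3.
  leading term x_3**3: subtract (x_3)·f_4 from x_3**3 + x_1*x_2 + x_2*x_3 + x_3**2 + x_3 → x_1*x_2 + x_1*x_3 + x_2*x_3 + x_3**2 + x_3
  leading term x_1*x_2: no divisor's leading term divides it; move x_1*x_2 to the remainder.
  leading term x_1*x_3: subtract (1)·h_5 from x_1*x_3 + x_2*x_3 + x_3**2 + x_3 → x_2*x_3 + x_3**2 + x_2 + x_3 + 1
  leading term x_2*x_3: subtract (1)·f_3 from x_2*x_3 + x_3**2 + x_2 + x_3 + 1 → 0
  remainder x_1*x_2 ≠ 0; add h_6 = x_1*x_2 to the basis.

S(f_2,h_5): lcm = x_1**2*x_3. S = x_1*x_2 + x_1*x_3 + x_1.
  leading term x_1*x_2: subtract (1)·h_6 from x_1*x_2 + x_1*x_3 + x_1 → x_1*x_3 + x_1
  leading term x_1*x_3: subtract (1)·h_5 from x_1*x_3 + x_1 → x_1 + x_2 + 1
  leading term x_1: no divisor's leading term divides it; move x_1 to the remainder.
  leading term x_2: no divisor's leading term divides it; move x_2 to the remainder.
  leading term 1: no divisor's leading term divides it; move 1 to the remainder.
  remainder x_1 + x_2 + 1 ≠ 0; add h_7 = x_1 + x_2 + 1 to the basis.

S(f_3,h_5): lcm = x_1*x_2*x_3. S = x_1*x_3**2 + x_1*x_2 + x_2**2 + x_1*x_3 + x_1 + x_2.
  leading term x_1*x_3**2: subtract (x_1)·f_4 from x_1*x_3**2 + x_1*x_2 + x_2**2 + x_1*x_3 + x_1 + x_2 → x_1**2 + x_1*x_2 + x_2**2 + x_1*x_3 + x_1 + x_2
  leading term x_1**2: subtract (1)·f_2 from x_1**2 + x_1*x_2 + x_2**2 + x_1*x_3 + x_1 + x_2 → x_1*x_2 + x_2**2 + x_1*x_3 + x_2
  leading term x_1*x_2: subtract (1)·h_6 from x_1*x_2 + x_2**2 + x_1*x_3 + x_2 → x_2**2 + x_1*x_3 + x_2
  leading term x_2**2: subtract (1)·f_1 from x_2**2 + x_1*x_3 + x_2 → x_1*x_3
  leading term x_1*x_3: subtract (1)·h_5 from x_1*x_3 → x_2 + 1
  leading term x_2: no divisor's leading term divides it; move x_2 to the remainder.
  leading term 1: no divisor's leading term divides it; move 1 to the remainder.
  remainder x_2 + 1 ≠ 0; add h_8 = x_2 + 1 to the basis.

The other S-polynomials (S(f_1,f_2), S(f_1,f_4), S(f_2,f_3), S(f_2,f_4), S(f_1,h_5), S(f_4,h_5), S(f_1,h_6), S(f_2,h_6), S(f_3,h_6), S(f_4,h_6), S(h_5,h_6), S(f_1,h_7), S(f_2,h_7), S(f_3,h_7), S(f_4,h_7), S(h_5,h_7), S(h_6,h_7), S(f_1,h_8), S(f_2,h_8), S(f_3,h_8), S(f_4,h_8), S(h_5,h_8), S(h_6,h_8), S(h_7,h_8)) all reduce to 0 modulo the current basis, so we have a Gröbner basis.
Inter-reduce: drop elements whose leading term is divisible by another's, tail-reduce, and make monic.
Reduced Gröbner basis: {x_3**2, x_1, x_2 + 1}.
Label its elements g_1 = x_3**2, g_2 = x_1, g_3 = x_2 + 1.

Reduce p = x_2 + x_3 + 1 modulo G:
  leading term x_2: subtract (1)·g_3 from x_2 + x_3 + 1 → x_3
  leading term x_3: no divisor's leading term divides it; move x_3 to the remainder.
  normal form = x_3.
The normal form is nonzero, so p ∉ I. Since p minus its normal form lies in I, I + (p) = I + (r) where r = x_3; decide whether this ideal is the whole ring.
Run Buchberger on G together with r (pairs among the g_i already reduce to 0 since G is a Gröbner basis):
g_1 = x_3**2, LT = x_3**2.
g_2 = x_1, LT = x_1.
g_3 = x_2 + 1, LT = x_2.
r = x_3, LT = x_3.

The S-polynomials (S(g_1,g_2), S(g_1,g_3), S(g_1,r), S(g_2,g_3), S(g_2,r), S(g_3,r)) all reduce to 0 modulo the current basis, so we have a Gröbner basis.
Inter-reduce: drop elements whose leading term is divisible by another's, tail-reduce, and make monic.
Reduced Gröbner basis: {x_1, x_2 + 1, x_3}.
The reduced Gröbner basis of I + (p) is {x_1, x_2 + 1, x_3} ≠ {1}, a proper ideal, so the enlarged system stays consistent: p is independent of I, with normal form x_3.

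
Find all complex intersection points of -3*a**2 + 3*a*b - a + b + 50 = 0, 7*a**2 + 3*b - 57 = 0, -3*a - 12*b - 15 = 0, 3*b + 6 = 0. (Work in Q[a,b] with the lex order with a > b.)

Compute a lex Gröbner basis by Buchberger's algorithm.
f_1 = -3*a**2 + 3*a*b - a + b + 50, LT = a**2.
f_2 = 7*a**2 + 3*b - 57, LT = a**2.
f_3 = -3*a - 12*b - 15, LT = a.
f_4 = 3*b + 6, LT = b.

The S-polynomials (S(f_1,f_2), S(f_1,f_3), S(f_1,f_4), S(f_2,f_3), S(f_2,f_4), S(f_3,f_4)) all reduce to 0 modulo the current basis, so we have a Gröbner basis.
Inter-reduce: drop elements whose leading term is divisible by another's, tail-reduce, and make monic.
Reduced Gröbner basis: {a - 3, b + 2}.

A lex Gröbner basis eliminates variables successively. Here b + 2 depends only on b, with roots {-2}; lifting each root through the earlier basis elements recovers the full solutions.
  b = -2: the earlier basis element becomes a - 3 = 0, giving a = 3 — point (3, -2).

{(3, -2)}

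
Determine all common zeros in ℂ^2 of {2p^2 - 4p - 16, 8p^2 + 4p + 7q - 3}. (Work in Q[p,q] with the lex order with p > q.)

{(4, -141/7), (-2, -3)}

Compute a lex Gröbner basis by Buchberger's algorithm.
f_1 = 2p^2 - 4p - 16, LT = p^2.
f_2 = 8p^2 + 4p + 7q - 3, LT = p^2.

S(f_1,f_2): lcm = p^2. S = -5/2p - 7/8q - 61/8.
  reduce S modulo (f_1, f_2):
  remainder -5/2p - 7/8q - 61/8 ≠ 0; add h_3 = -5/2p - 7/8q - 61/8 to the basis.

S(f_1,h_3): lcm = p^2. S = -7/20pq - 101/20p - 8.
  reduce S modulo (f_1, f_2, h_3):
  remainder 49/400q^2 + 567/200q + 2961/400 ≠ 0; add h_4 = 49/400q^2 + 567/200q + 2961/400 to the basis.

The other S-polynomials (S(f_2,h_3), S(f_1,h_4), S(f_2,h_4), S(h_3,h_4)) all reduce to 0 modulo the current basis, so we have a Gröbner basis.
Inter-reduce: drop elements whose leading term is divisible by another's, tail-reduce, and make monic.
Reduced Gröbner basis: {p + 7/20q + 61/20, q^2 + 162/7q + 423/7}.

Since the basis is lex-ordered, q^2 + 162/7q + 423/7 is univariate in q. Its roots are {-141/7, -3}. Back-substituting each root into the other basis elements fixes the other coordinates.
  q = -141/7: the earlier basis element becomes p - 4 = 0, giving p = 4 — point (4, -141/7).
  q = -3: the earlier basis element becomes p + 2 = 0, giving p = -2 — point (-2, -3).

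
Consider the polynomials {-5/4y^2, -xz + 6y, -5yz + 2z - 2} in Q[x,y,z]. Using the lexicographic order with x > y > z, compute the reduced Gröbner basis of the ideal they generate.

f_1 = -5/4y^2, LT = y^2.
f_2 = -xz + 6y, LT = xz.
f_3 = -5yz + 2z - 2, LT = yz.

S(f_1,f_3): lcm = y^2z. S = 2/5yz - 2/5y.
  leading term yz: subtract (-2/25)·f_3 from 2/5yz - 2/5y → -2/5y + 4/25z - 4/25
  leading term y: no divisor's leading term divides it; move -2/5y to the remainder.
  leading term z: no divisor's leading term divides it; move 4/25z to the remainder.
  leading term 1: no divisor's leading term divides it; move -4/25 to the remainder.
  remainder -2/5y + 4/25z - 4/25 ≠ 0; add g_4 = -2/5y + 4/25z - 4/25 to the basis.

S(f_2,f_3): lcm = xyz. S = 2/5xz - 2/5x - 6y^2.
  leading term xz: subtract (-2/5)·f_2 from 2/5xz - 2/5x - 6y^2 → -2/5x - 6y^2 + 12/5y
  leading term x: no divisor's leading term divides it; move -2/5x to the remainder.
  leading term y^2: subtract (24/5)·f_1 from -6y^2 + 12/5y → 12/5y
  leading term y: subtract (-6)·g_4 from 12/5y → 24/25z - 24/25
  leading term z: no divisor's leading term divides it; move 24/25z to the remainder.
  leading term 1: no divisor's leading term divides it; move -24/25 to the remainder.
  remainder -2/5x + 24/25z - 24/25 ≠ 0; add g_5 = -2/5x + 24/25z - 24/25 to the basis.

S(f_3,g_4): lcm = yz. S = 2/5z^2 - 4/5z + 2/5.
  leading term z^2: no divisor's leading term divides it; move 2/5z^2 to the remainder.
  leading term z: no divisor's leading term divides it; move -4/5z to the remainder.
  leading term 1: no divisor's leading term divides it; move 2/5 to the remainder.
  remainder 2/5z^2 - 4/5z + 2/5 ≠ 0; add g_6 = 2/5z^2 - 4/5z + 2/5 to the basis.

The other S-polynomials (S(f_1,f_2), S(f_1,g_4), S(f_2,g_4), S(f_1,g_5), S(f_2,g_5), S(f_3,g_5), S(g_4,g_5), S(f_1,g_6), S(f_2,g_6), S(f_3,g_6), S(g_4,g_6), S(g_5,g_6)) all reduce to 0 modulo the current basis, so we have a Gröbner basis.
Inter-reduce: drop elements whose leading term is divisible by another's, tail-reduce, and make monic.

G = {x - 12/5z + 12/5, y - 2/5z + 2/5, z^2 - 2z + 1}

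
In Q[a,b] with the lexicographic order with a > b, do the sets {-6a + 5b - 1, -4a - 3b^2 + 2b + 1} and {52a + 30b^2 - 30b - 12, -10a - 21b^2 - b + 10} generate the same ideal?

Two ideals are equal iff their reduced Gröbner bases coincide (the reduced basis is unique for a fixed ordering).
Buchberger on the first generating set:
f_1 = -6a + 5b - 1, LT = a.
f_2 = -4a - 3b^2 + 2b + 1, LT = a.

S(f_1,f_2): lcm = a. S = -3/4b^2 - 1/3b + 5/12.
  leading term b^2: no divisor's leading term divides it; move -3/4b^2 to the remainder.
  leading term b: no divisor's leading term divides it; move -1/3b to the remainder.
  leading term 1: no divisor's leading term divides it; move 5/12 to the remainder.
  remainder -3/4b^2 - 1/3b + 5/12 ≠ 0; add g_3 = -3/4b^2 - 1/3b + 5/12 to the basis.

The other S-polynomials (S(f_1,g_3), S(f_2,g_3)) all reduce to 0 modulo the current basis, so we have a Gröbner basis.
Inter-reduce: drop elements whose leading term is divisible by another's, tail-reduce, and make monic.
Reduced Gröbner basis: {a - 5/6b + 1/6, b^2 + 4/9b - 5/9}.

Buchberger on the second generating set:
h_1 = 52a + 30b^2 - 30b - 12, LT = a.
h_2 = -10a - 21b^2 - b + 10, LT = a.

S(h_1,h_2): lcm = a. S = -99/65b^2 - 44/65b + 10/13.
  leading term b^2: no divisor's leading term divides it; move -99/65b^2 to the remainder.
  leading term b: no divisor's leading term divides it; move -44/65b to the remainder.
  leading term 1: no divisor's leading term divides it; move 10/13 to the remainder.
  remainder -99/65b^2 - 44/65b + 10/13 ≠ 0; add k_3 = -99/65b^2 - 44/65b + 10/13 to the basis.

The other S-polynomials (S(h_1,k_3), S(h_2,k_3)) all reduce to 0 modulo the current basis, so we have a Gröbner basis.
Inter-reduce: drop elements whose leading term is divisible by another's, tail-reduce, and make monic.
Reduced Gröbner basis: {a - 5/6b + 2/33, b^2 + 4/9b - 50/99}.

These differ, so the ideals are not equal.
The choice of monomial ordering does not affect the verdict — as long as both bases are computed under the same ordering, their equality decides ideal equality.

No, the ideals differ.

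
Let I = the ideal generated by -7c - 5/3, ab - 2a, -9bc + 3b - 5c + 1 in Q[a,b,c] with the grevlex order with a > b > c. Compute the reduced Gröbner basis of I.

Buchberger's algorithm terminates because the ascending chain of leading-term ideals stabilizes.

f_1 = -7c - 5/3, LT = c.
f_2 = ab - 2a, LT = ab.
f_3 = -9bc + 3b - 5c + 1, LT = bc.

S(f_1,f_3): lcm = bc. S = 4/7b - 5/9c + 1/9.
  leading term b: no divisor's leading term divides it; move 4/7b to the remainder.
  leading term c: subtract (5/63)·f_1 from -5/9c + 1/9 → 46/189
  leading term 1: no divisor's leading term divides it; move 46/189 to the remainder.
  remainder 4/7b + 46/189 ≠ 0; add g_4 = 4/7b + 46/189 to the basis.

S(f_2,f_3): lcm = abc. S = 1/3ab - 23/9ac + 1/9a.
  leading term ab: subtract (1/3)·f_2 from 1/3ab - 23/9ac + 1/9a → -23/9ac + 7/9a
  leading term ac: subtract (23/63a)·f_1 from -23/9ac + 7/9a → 262/189a
  leading term a: no divisor's leading term divides it; move 262/189a to the remainder.
  remainder 262/189a ≠ 0; add g_5 = 262/189a to the basis.

The other S-polynomials (S(f_1,f_2), S(f_1,g_4), S(f_2,g_4), S(f_3,g_4), S(f_1,g_5), S(f_2,g_5), S(f_3,g_5), S(g_4,g_5)) all reduce to 0 modulo the current basis, so we have a Gröbner basis.
Inter-reduce: drop elements whose leading term is divisible by another's, tail-reduce, and make monic.

G = {a, b + 23/54, c + 5/21}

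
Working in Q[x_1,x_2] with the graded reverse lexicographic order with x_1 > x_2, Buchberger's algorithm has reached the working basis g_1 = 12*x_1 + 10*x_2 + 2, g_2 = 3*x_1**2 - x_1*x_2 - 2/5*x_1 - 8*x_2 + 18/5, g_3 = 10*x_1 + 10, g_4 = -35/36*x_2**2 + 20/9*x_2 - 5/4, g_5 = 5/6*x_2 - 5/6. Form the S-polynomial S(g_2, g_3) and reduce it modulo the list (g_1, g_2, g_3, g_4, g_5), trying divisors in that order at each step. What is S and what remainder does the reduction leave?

S(g_2, g_3) = -1/3*x_1*x_2 - 17/15*x_1 - 8/3*x_2 + 6/5; remainder on division = 0.

lcm(LM(g_2), LM(g_3)) = x_1**2.
S = (lcm/LT(g_2))·g_2 − (lcm/LT(g_3))·g_3 = -1/3*x_1*x_2 - 17/15*x_1 - 8/3*x_2 + 6/5.
Reduce S modulo (g_1, g_2, g_3, g_4, g_5) in that order:
  leading term x_1*x_2: subtract (-1/36*x_2)·g_1 from -1/3*x_1*x_2 - 17/15*x_1 - 8/3*x_2 + 6/5 → 5/18*x_2**2 - 17/15*x_1 - 47/18*x_2 + 6/5
  leading term x_2**2: subtract (-2/7)·g_4 from 5/18*x_2**2 - 17/15*x_1 - 47/18*x_2 + 6/5 → -17/15*x_1 - 83/42*x_2 + 59/70
  leading term x_1: subtract (-17/180)·g_1 from -17/15*x_1 - 83/42*x_2 + 59/70 → -65/63*x_2 + 65/63
  leading term x_2: subtract (-26/21)·g_5 from -65/63*x_2 + 65/63 → 0
The remainder is 0, so this S-polynomial contributes no new basis element.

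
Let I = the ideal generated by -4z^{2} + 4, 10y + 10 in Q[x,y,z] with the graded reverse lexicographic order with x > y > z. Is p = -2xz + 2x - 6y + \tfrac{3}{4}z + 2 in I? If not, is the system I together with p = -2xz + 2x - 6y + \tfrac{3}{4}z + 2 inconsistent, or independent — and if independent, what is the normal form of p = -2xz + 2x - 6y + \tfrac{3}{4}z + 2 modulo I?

-2xz + 2x - 6y + \tfrac{3}{4}z + 2 is independent of I; its normal form modulo I is -2xz + 2x + \tfrac{3}{4}z + 8.

First compute the reduced Gröbner basis of I by Buchberger's algorithm.
f_1 = -4z^{2} + 4, LT = z^{2}.
f_2 = 10y + 10, LT = y.

The S-polynomials (S(f_1,f_2)) all reduce to 0 modulo the current basis, so we have a Gröbner basis.
Inter-reduce: drop elements whose leading term is divisible by another's, tail-reduce, and make monic.
Reduced Gröbner basis: {z^{2} - 1, y + 1}.
Label its elements g_1 = z^{2} - 1, g_2 = y + 1.

Reduce p = -2xz + 2x - 6y + \tfrac{3}{4}z + 2 modulo G:
  leading term xz: no divisor's leading term divides it; move -2xz to the remainder.
  leading term x: no divisor's leading term divides it; move 2x to the remainder.
  leading term y: subtract (-6)·g_2 from -6y + \tfrac{3}{4}z + 2 → \tfrac{3}{4}z + 8
  leading term z: no divisor's leading term divides it; move \tfrac{3}{4}z to the remainder.
  leading term 1: no divisor's leading term divides it; move 8 to the remainder.
  normal form = -2xz + 2x + \tfrac{3}{4}z + 8.
The normal form is nonzero, so p ∉ I. Since p minus its normal form lies in I, I + (p) = I + (r) where r = -2xz + 2x + \tfrac{3}{4}z + 8; decide whether this ideal is the whole ring.
Run Buchberger on G together with r (pairs among the g_i already reduce to 0 since G is a Gröbner basis):
g_1 = z^{2} - 1, LT = z^{2}.
g_2 = y + 1, LT = y.
r = -2xz + 2x + \tfrac{3}{4}z + 8, LT = xz.

S(g_1,r): lcm = xz^{2}. S = xz + \tfrac{3}{8}z^{2} - x + 4z.
  leading term xz: subtract (-\tfrac{1}{2})·r from xz + \tfrac{3}{8}z^{2} - x + 4z → \tfrac{3}{8}z^{2} + \tfrac{35}{8}z + 4
  leading term z^{2}: subtract (\tfrac{3}{8})·g_1 from \tfrac{3}{8}z^{2} + \tfrac{35}{8}z + 4 → \tfrac{35}{8}z + \tfrac{35}{8}
  leading term z: no divisor's leading term divides it; move \tfrac{35}{8}z to the remainder.
  leading term 1: no divisor's leading term divides it; move \tfrac{35}{8} to the remainder.
  remainder \tfrac{35}{8}z + \tfrac{35}{8} ≠ 0; add m_4 = \tfrac{35}{8}z + \tfrac{35}{8} to the basis.

S(r,m_4): lcm = xz. S = -2x - \tfrac{3}{8}z - 4.
  leading term x: no divisor's leading term divides it; move -2x to the remainder.
  leading term z: subtract (-\tfrac{3}{35})·m_4 from -\tfrac{3}{8}z - 4 → -\tfrac{29}{8}
  leading term 1: no divisor's leading term divides it; move -\tfrac{29}{8} to the remainder.
  remainder -2x - \tfrac{29}{8} ≠ 0; add m_5 = -2x - \tfrac{29}{8} to the basis.

The other S-polynomials (S(g_1,g_2), S(g_2,r), S(g_1,m_4), S(g_2,m_4), S(g_1,m_5), S(g_2,m_5), S(r,m_5), S(m_4,m_5)) all reduce to 0 modulo the current basis, so we have a Gröbner basis.
Inter-reduce: drop elements whose leading term is divisible by another's, tail-reduce, and make monic.
Reduced Gröbner basis: {x + \tfrac{29}{16}, y + 1, z + 1}.
The reduced Gröbner basis of I + (p) is {x + \tfrac{29}{16}, y + 1, z + 1} ≠ {1}, a proper ideal, so the enlarged system stays consistent: p is independent of I, with normal form -2xz + 2x + \tfrac{3}{4}z + 8.

Ideal membership is decidable via reduction modulo a Gröbner basis.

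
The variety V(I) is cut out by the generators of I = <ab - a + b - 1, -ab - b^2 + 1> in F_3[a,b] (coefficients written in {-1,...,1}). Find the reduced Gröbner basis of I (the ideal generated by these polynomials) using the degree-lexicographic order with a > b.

f_1 = ab - a + b - 1, LT = ab.
f_2 = -ab - b^2 + 1, LT = ab.

S(f_1,f_2): lcm = ab. S = -b^2 - a + b.
  leading term b^2: no divisor's leading term divides it; move -b^2 to the remainder.
  leading term a: no divisor's leading term divides it; move -a to the remainder.
  leading term b: no divisor's leading term divides it; move b to the remainder.
  remainder -b^2 - a + b ≠ 0; add g_3 = -b^2 - a + b to the basis.

S(f_1,g_3): lcm = ab^2. S = -a^2 + b^2 - b.
  leading term a^2: no divisor's leading term divides it; move -a^2 to the remainder.
  leading term b^2: subtract (-1)·g_3 from b^2 - b → -a
  leading term a: no divisor's leading term divides it; move -a to the remainder.
  remainder -a^2 - a ≠ 0; add g_4 = -a^2 - a to the basis.

S(f_2,g_3): lcm = ab^2. S = b^3 - a^2 + ab - b.
  leading term b^3: subtract (-b)·g_3 from b^3 - a^2 + ab - b → -a^2 + b^2 - b
  leading term a^2: subtract (1)·g_4 from -a^2 + b^2 - b → b^2 + a - b
  leading term b^2: subtract (-1)·g_3 from b^2 + a - b → 0
  remainder 0.

S(f_1,g_4): lcm = a^2b. S = -a^2 - a.
  leading term a^2: subtract (1)·g_4 from -a^2 - a → 0
  remainder 0.

S(f_2,g_4): lcm = a^2b. S = ab^2 - ab - a.
  leading term ab^2: subtract (b)·f_1 from ab^2 - ab - a → -b^2 - a + b
  leading term b^2: subtract (1)·g_3 from -b^2 - a + b → 0
  remainder 0.

S(g_3,g_4): leading monomials are coprime, so the S-polynomial reduces to 0 (Buchberger's first criterion).
Every S-polynomial of the final basis reduces to 0, so we have a Gröbner basis.
Inter-reduce: drop elements whose leading term is divisible by another's, tail-reduce, and make monic.

G = {a^2 + a, ab - a + b - 1, b^2 + a - b}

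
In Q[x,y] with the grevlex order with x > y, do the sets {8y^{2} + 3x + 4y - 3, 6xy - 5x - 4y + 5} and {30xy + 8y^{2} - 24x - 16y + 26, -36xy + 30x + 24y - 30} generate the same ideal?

For a fixed monomial order, each ideal has a unique reduced Gröbner basis; comparing bases decides equality.
Buchberger on the first generating set:
f_1 = 8y^{2} + 3x + 4y - 3, LT = y^{2}.
f_2 = 6xy - 5x - 4y + 5, LT = xy.

S(f_1,f_2): lcm = xy^{2}. S = \tfrac{3}{8}x^{2} + \tfrac{4}{3}xy + \tfrac{2}{3}y^{2} - \tfrac{3}{8}x - \tfrac{5}{6}y.
  leading term x^{2}: no divisor's leading term divides it; move \tfrac{3}{8}x^{2} to the remainder.
  leading term xy: subtract (\tfrac{2}{9})·f_2 from \tfrac{4}{3}xy + \tfrac{2}{3}y^{2} - \tfrac{3}{8}x - \tfrac{5}{6}y → \tfrac{2}{3}y^{2} + \tfrac{53}{72}x + \tfrac{1}{18}y - \tfrac{10}{9}
  leading term y^{2}: subtract (\tfrac{1}{12})·f_1 from \tfrac{2}{3}y^{2} + \tfrac{53}{72}x + \tfrac{1}{18}y - \tfrac{10}{9} → \tfrac{35}{72}x - \tfrac{5}{18}y - \tfrac{31}{36}
  leading term x: no divisor's leading term divides it; move \tfrac{35}{72}x to the remainder.
  leading term y: no divisor's leading term divides it; move -\tfrac{5}{18}y to the remainder.
  leading term 1: no divisor's leading term divides it; move -\tfrac{31}{36} to the remainder.
  remainder \tfrac{3}{8}x^{2} + \tfrac{35}{72}x - \tfrac{5}{18}y - \tfrac{31}{36} ≠ 0; add g_3 = \tfrac{3}{8}x^{2} + \tfrac{35}{72}x - \tfrac{5}{18}y - \tfrac{31}{36} to the basis.

The other S-polynomials (S(f_1,g_3), S(f_2,g_3)) all reduce to 0 modulo the current basis, so we have a Gröbner basis.
Inter-reduce: drop elements whose leading term is divisible by another's, tail-reduce, and make monic.
Reduced Gröbner basis: {x^{2} + \tfrac{35}{27}x - \tfrac{20}{27}y - \tfrac{62}{27}, xy - \tfrac{5}{6}x - \tfrac{2}{3}y + \tfrac{5}{6}, y^{2} + \tfrac{3}{8}x + \tfrac{1}{2}y - \tfrac{3}{8}}.

Buchberger on the second generating set:
h_1 = 30xy + 8y^{2} - 24x - 16y + 26, LT = xy.
h_2 = -36xy + 30x + 24y - 30, LT = xy.

S(h_1,h_2): lcm = xy. S = \tfrac{4}{15}y^{2} + \tfrac{1}{30}x + \tfrac{2}{15}y + \tfrac{1}{30}.
  leading term y^{2}: no divisor's leading term divides it; move \tfrac{4}{15}y^{2} to the remainder.
  leading term x: no divisor's leading term divides it; move \tfrac{1}{30}x to the remainder.
  leading term y: no divisor's leading term divides it; move \tfrac{2}{15}y to the remainder.
  leading term 1: no divisor's leading term divides it; move \tfrac{1}{30} to the remainder.
  remainder \tfrac{4}{15}y^{2} + \tfrac{1}{30}x + \tfrac{2}{15}y + \tfrac{1}{30} ≠ 0; add k_3 = \tfrac{4}{15}y^{2} + \tfrac{1}{30}x + \tfrac{2}{15}y + \tfrac{1}{30} to the basis.

S(h_1,k_3): lcm = xy^{2}. S = \tfrac{4}{15}y^{3} - \tfrac{1}{8}x^{2} - \tfrac{13}{10}xy - \tfrac{8}{15}y^{2} - \tfrac{1}{8}x + \tfrac{13}{15}y.
  leading term y^{3}: subtract (y)·k_3 from \tfrac{4}{15}y^{3} - \tfrac{1}{8}x^{2} - \tfrac{13}{10}xy - \tfrac{8}{15}y^{2} - \tfrac{1}{8}x + \tfrac{13}{15}y → -\tfrac{1}{8}x^{2} - \tfrac{4}{3}xy - \tfrac{2}{3}y^{2} - \tfrac{1}{8}x + \tfrac{5}{6}y
  leading term x^{2}: no divisor's leading term divides it; move -\tfrac{1}{8}x^{2} to the remainder.
  leading term xy: subtract (-\tfrac{2}{45})·h_1 from -\tfrac{4}{3}xy - \tfrac{2}{3}y^{2} - \tfrac{1}{8}x + \tfrac{5}{6}y → -\tfrac{14}{45}y^{2} - \tfrac{143}{120}x + \tfrac{11}{90}y + \tfrac{52}{45}
  leading term y^{2}: subtract (-\tfrac{7}{6})·k_3 from -\tfrac{14}{45}y^{2} - \tfrac{143}{120}x + \tfrac{11}{90}y + \tfrac{52}{45} → -\tfrac{83}{72}x + \tfrac{5}{18}y + \tfrac{43}{36}
  leading term x: no divisor's leading term divides it; move -\tfrac{83}{72}x to the remainder.
  leading term y: no divisor's leading term divides it; move \tfrac{5}{18}y to the remainder.
  leading term 1: no divisor's leading term divides it; move \tfrac{43}{36} to the remainder.
  remainder -\tfrac{1}{8}x^{2} - \tfrac{83}{72}x + \tfrac{5}{18}y + \tfrac{43}{36} ≠ 0; add k_4 = -\tfrac{1}{8}x^{2} - \tfrac{83}{72}x + \tfrac{5}{18}y + \tfrac{43}{36} to the basis.

The other S-polynomials (S(h_2,k_3), S(h_1,k_4), S(h_2,k_4), S(k_3,k_4)) all reduce to 0 modulo the current basis, so we have a Gröbner basis.
Inter-reduce: drop elements whose leading term is divisible by another's, tail-reduce, and make monic.
Reduced Gröbner basis: {x^{2} + \tfrac{83}{9}x - \tfrac{20}{9}y - \tfrac{86}{9}, xy - \tfrac{5}{6}x - \tfrac{2}{3}y + \tfrac{5}{6}, y^{2} + \tfrac{1}{8}x + \tfrac{1}{2}y + \tfrac{1}{8}}.

The bases are distinct; the ideals are different.

No, the ideals differ.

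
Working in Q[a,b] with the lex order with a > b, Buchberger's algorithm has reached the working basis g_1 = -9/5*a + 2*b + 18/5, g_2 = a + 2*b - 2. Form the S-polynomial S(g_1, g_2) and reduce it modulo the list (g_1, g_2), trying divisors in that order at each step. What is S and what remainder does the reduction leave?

lcm(LM(g_1), LM(g_2)) = a.
S = (lcm/LT(g_1))·g_1 − (lcm/LT(g_2))·g_2 = -28/9*b.
Reduce S modulo (g_1, g_2) in that order:
  leading term b: no divisor's leading term divides it; move -28/9*b to the remainder.
The remainder -28/9*b is nonzero, so it would be added as the next basis element.

S(g_1, g_2) = -28/9*b; remainder on division = -28/9*b.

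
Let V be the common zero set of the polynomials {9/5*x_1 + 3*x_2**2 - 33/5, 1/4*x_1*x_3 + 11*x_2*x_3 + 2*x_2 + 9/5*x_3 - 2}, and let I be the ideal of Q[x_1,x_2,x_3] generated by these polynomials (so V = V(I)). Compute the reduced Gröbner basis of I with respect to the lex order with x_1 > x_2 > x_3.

G = {x_1 + 5/3*x_2**2 - 11/3, x_2**2*x_3 - 132/5*x_2*x_3 - 24/5*x_2 - 163/25*x_3 + 24/5}

Buchberger's algorithm terminates because the ascending chain of leading-term ideals stabilizes.

f_1 = 9/5*x_1 + 3*x_2**2 - 33/5, LT = x_1.
f_2 = 1/4*x_1*x_3 + 11*x_2*x_3 + 2*x_2 + 9/5*x_3 - 2, LT = x_1*x_3.

S(f_1,f_2): lcm = x_1*x_3. S = 5/3*x_2**2*x_3 - 44*x_2*x_3 - 8*x_2 - 163/15*x_3 + 8.
  leading term x_2**2*x_3: no divisor's leading term divides it; move 5/3*x_2**2*x_3 to the remainder.
  leading term x_2*x_3: no divisor's leading term divides it; move -44*x_2*x_3 to the remainder.
  leading term x_2: no divisor's leading term divides it; move -8*x_2 to the remainder.
  leading term x_3: no divisor's leading term divides it; move -163/15*x_3 to the remainder.
  leading term 1: no divisor's leading term divides it; move 8 to the remainder.
  remainder 5/3*x_2**2*x_3 - 44*x_2*x_3 - 8*x_2 - 163/15*x_3 + 8 ≠ 0; add g_3 = 5/3*x_2**2*x_3 - 44*x_2*x_3 - 8*x_2 - 163/15*x_3 + 8 to the basis.

The other S-polynomials (S(f_1,g_3), S(f_2,g_3)) all reduce to 0 modulo the current basis, so we have a Gröbner basis.
Inter-reduce: drop elements whose leading term is divisible by another's, tail-reduce, and make monic.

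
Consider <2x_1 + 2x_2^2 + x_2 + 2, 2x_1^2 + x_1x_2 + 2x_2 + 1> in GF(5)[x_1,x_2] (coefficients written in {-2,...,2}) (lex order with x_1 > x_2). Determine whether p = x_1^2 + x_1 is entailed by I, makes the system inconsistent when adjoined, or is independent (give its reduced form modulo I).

x_1^2 + x_1 is independent of I; its normal form modulo I is -2x_2^3 - 2x_2^2 - x_2 + 1.

First compute the reduced Gröbner basis of I by Buchberger's algorithm.
f_1 = 2x_1 + 2x_2^2 + x_2 + 2, LT = x_1.
f_2 = 2x_1^2 + x_1x_2 + 2x_2 + 1, LT = x_1^2.

S(f_1,f_2): lcm = x_1^2. S = x_1x_2^2 + x_1 - x_2 + 2.
  reduce S modulo (f_1, f_2):
  remainder -x_2^4 + 2x_2^3 - 2x_2^2 + x_2 + 1 ≠ 0; add h_3 = -x_2^4 + 2x_2^3 - 2x_2^2 + x_2 + 1 to the basis.

The other S-polynomials (S(f_1,h_3), S(f_2,h_3)) all reduce to 0 modulo the current basis, so we have a Gröbner basis.
Inter-reduce: drop elements whose leading term is divisible by another's, tail-reduce, and make monic.
Reduced Gröbner basis: {x_1 + x_2^2 - 2x_2 + 1, x_2^4 - 2x_2^3 + 2x_2^2 - x_2 - 1}.
Label its elements g_1 = x_1 + x_2^2 - 2x_2 + 1, g_2 = x_2^4 - 2x_2^3 + 2x_2^2 - x_2 - 1.

Reduce p = x_1^2 + x_1 modulo G:
  leading term x_1^2: subtract (x_1)·g_1 from x_1^2 + x_1 → -x_1x_2^2 + 2x_1x_2
  leading term x_1x_2^2: subtract (-x_2^2)·g_1 from -x_1x_2^2 + 2x_1x_2 → 2x_1x_2 + x_2^4 - 2x_2^3 + x_2^2
  leading term x_1x_2: subtract (2x_2)·g_1 from 2x_1x_2 + x_2^4 - 2x_2^3 + x_2^2 → x_2^4 + x_2^3 - 2x_2
  leading term x_2^4: subtract (1)·g_2 from x_2^4 + x_2^3 - 2x_2 → -2x_2^3 - 2x_2^2 - x_2 + 1
  leading term x_2^3: no divisor's leading term divides it; move -2x_2^3 to the remainder.
  leading term x_2^2: no divisor's leading term divides it; move -2x_2^2 to the remainder.
  leading term x_2: no divisor's leading term divides it; move -x_2 to the remainder.
  leading term 1: no divisor's leading term divides it; move 1 to the remainder.
  normal form = -2x_2^3 - 2x_2^2 - x_2 + 1.
The normal form is nonzero, so p ∉ I. Since p minus its normal form lies in I, I + (p) = I + (r) where r = -2x_2^3 - 2x_2^2 - x_2 + 1; decide whether this ideal is the whole ring.
Run Buchberger on G together with r (pairs among the g_i already reduce to 0 since G is a Gröbner basis):
g_1 = x_1 + x_2^2 - 2x_2 + 1, LT = x_1.
g_2 = x_2^4 - 2x_2^3 + 2x_2^2 - x_2 - 1, LT = x_2^4.
r = -2x_2^3 - 2x_2^2 - x_2 + 1, LT = x_2^3.

S(g_2,r): lcm = x_2^4. S = 2x_2^3 - x_2^2 + 2x_2 - 1.
  reduce S modulo (g_1, g_2, r):
  remainder 2x_2^2 + x_2 ≠ 0; add m_4 = 2x_2^2 + x_2 to the basis.

S(g_2,m_4): lcm = x_2^4. S = 2x_2^2 - x_2 - 1.
  reduce S modulo (g_1, g_2, r, m_4):
  remainder -2x_2 - 1 ≠ 0; add m_5 = -2x_2 - 1 to the basis.

The other S-polynomials (S(g_1,g_2), S(g_1,r), S(g_1,m_4), S(r,m_4), S(g_1,m_5), S(g_2,m_5), S(r,m_5), S(m_4,m_5)) all reduce to 0 modulo the current basis, so we have a Gröbner basis.
Inter-reduce: drop elements whose leading term is divisible by another's, tail-reduce, and make monic.
Reduced Gröbner basis: {x_1 + 1, x_2 - 2}.
The reduced Gröbner basis of I + (p) is {x_1 + 1, x_2 - 2} ≠ {1}, a proper ideal, so the enlarged system stays consistent: p is independent of I, with normal form -2x_2^3 - 2x_2^2 - x_2 + 1.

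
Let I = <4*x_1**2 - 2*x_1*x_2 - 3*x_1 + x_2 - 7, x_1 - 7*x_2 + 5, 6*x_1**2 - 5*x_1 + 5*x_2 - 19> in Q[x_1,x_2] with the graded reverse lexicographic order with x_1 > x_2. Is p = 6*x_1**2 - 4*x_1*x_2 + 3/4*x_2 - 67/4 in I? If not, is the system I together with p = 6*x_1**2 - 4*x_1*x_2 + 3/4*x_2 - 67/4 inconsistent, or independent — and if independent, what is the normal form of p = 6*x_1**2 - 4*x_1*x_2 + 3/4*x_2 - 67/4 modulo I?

6*x_1**2 - 4*x_1*x_2 + 3/4*x_2 - 67/4 lies in I (it reduces to 0).

First compute the reduced Gröbner basis of I by Buchberger's algorithm.
f_1 = 4*x_1**2 - 2*x_1*x_2 - 3*x_1 + x_2 - 7, LT = x_1**2.
f_2 = x_1 - 7*x_2 + 5, LT = x_1.
f_3 = 6*x_1**2 - 5*x_1 + 5*x_2 - 19, LT = x_1**2.

S(f_1,f_2): lcm = x_1**2. S = 13/2*x_1*x_2 - 23/4*x_1 + 1/4*x_2 - 7/4.
  reduce S modulo (f_1, f_2, f_3):
  remainder 91/2*x_2**2 - 145/2*x_2 + 27 ≠ 0; add h_4 = 91/2*x_2**2 - 145/2*x_2 + 27 to the basis.

S(f_1,f_3): lcm = x_1**2. S = -1/2*x_1*x_2 + 1/12*x_1 - 7/12*x_2 + 17/12.
  reduce S modulo (f_1, f_2, f_3, h_4):
  remainder -40/13*x_2 + 40/13 ≠ 0; add h_5 = -40/13*x_2 + 40/13 to the basis.

The other S-polynomials (S(f_2,f_3), S(f_1,h_4), S(f_2,h_4), S(f_3,h_4), S(f_1,h_5), S(f_2,h_5), S(f_3,h_5), S(h_4,h_5)) all reduce to 0 modulo the current basis, so we have a Gröbner basis.
Inter-reduce: drop elements whose leading term is divisible by another's, tail-reduce, and make monic.
Reduced Gröbner basis: {x_1 - 2, x_2 - 1}.
Label its elements g_1 = x_1 - 2, g_2 = x_2 - 1.

Reduce p = 6*x_1**2 - 4*x_1*x_2 + 3/4*x_2 - 67/4 modulo G:
  leading term x_1**2: subtract (6*x_1)·g_1 from 6*x_1**2 - 4*x_1*x_2 + 3/4*x_2 - 67/4 → -4*x_1*x_2 + 12*x_1 + 3/4*x_2 - 67/4
  leading term x_1*x_2: subtract (-4*x_2)·g_1 from -4*x_1*x_2 + 12*x_1 + 3/4*x_2 - 67/4 → 12*x_1 - 29/4*x_2 - 67/4
  leading term x_1: subtract (12)·g_1 from 12*x_1 - 29/4*x_2 - 67/4 → -29/4*x_2 + 29/4
  leading term x_2: subtract (-29/4)·g_2 from -29/4*x_2 + 29/4 → 0
  normal form = 0.
Since the normal form is 0, p ∈ I.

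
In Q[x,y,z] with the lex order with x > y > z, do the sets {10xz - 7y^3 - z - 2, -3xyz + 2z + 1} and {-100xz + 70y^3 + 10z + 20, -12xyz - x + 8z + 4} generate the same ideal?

Two ideals are equal iff their reduced Gröbner bases coincide (the reduced basis is unique for a fixed ordering).
Buchberger on the first generating set:
f_1 = 10xz - 7y^3 - z - 2, LT = xz.
f_2 = -3xyz + 2z + 1, LT = xyz.

S(f_1,f_2): lcm = xyz. S = -7/10y^4 - 1/10yz - 1/5y + 2/3z + 1/3.
  leading term y^4: no divisor's leading term divides it; move -7/10y^4 to the remainder.
  leading term yz: no divisor's leading term divides it; move -1/10yz to the remainder.
  leading term y: no divisor's leading term divides it; move -1/5y to the remainder.
  leading term z: no divisor's leading term divides it; move 2/3z to the remainder.
  leading term 1: no divisor's leading term divides it; move 1/3 to the remainder.
  remainder -7/10y^4 - 1/10yz - 1/5y + 2/3z + 1/3 ≠ 0; add g_3 = -7/10y^4 - 1/10yz - 1/5y + 2/3z + 1/3 to the basis.

The other S-polynomials (S(f_1,g_3), S(f_2,g_3)) all reduce to 0 modulo the current basis, so we have a Gröbner basis.
Inter-reduce: drop elements whose leading term is divisible by another's, tail-reduce, and make monic.
Reduced Gröbner basis: {xz - 7/10y^3 - 1/10z - 1/5, y^4 + 1/7yz + 2/7y - 20/21z - 10/21}.

Buchberger on the second generating set:
h_1 = -100xz + 70y^3 + 10z + 20, LT = xz.
h_2 = -12xyz - x + 8z + 4, LT = xyz.

S(h_1,h_2): lcm = xyz. S = -1/12x - 7/10y^4 - 1/10yz - 1/5y + 2/3z + 1/3.
  leading term x: no divisor's leading term divides it; move -1/12x to the remainder.
  leading term y^4: no divisor's leading term divides it; move -7/10y^4 to the remainder.
  leading term yz: no divisor's leading term divides it; move -1/10yz to the remainder.
  leading term y: no divisor's leading term divides it; move -1/5y to the remainder.
  leading term z: no divisor's leading term divides it; move 2/3z to the remainder.
  leading term 1: no divisor's leading term divides it; move 1/3 to the remainder.
  remainder -1/12x - 7/10y^4 - 1/10yz - 1/5y + 2/3z + 1/3 ≠ 0; add k_3 = -1/12x - 7/10y^4 - 1/10yz - 1/5y + 2/3z + 1/3 to the basis.

S(h_1,k_3): lcm = xz. S = -42/5y^4z - 7/10y^3 - 6/5yz^2 - 12/5yz + 8z^2 + 39/10z - 1/5.
  leading term y^4z: no divisor's leading term divides it; move -42/5y^4z to the remainder.
  leading term y^3: no divisor's leading term divides it; move -7/10y^3 to the remainder.
  leading term yz^2: no divisor's leading term divides it; move -6/5yz^2 to the remainder.
  leading term yz: no divisor's leading term divides it; move -12/5yz to the remainder.
  leading term z^2: no divisor's leading term divides it; move 8z^2 to the remainder.
  leading term z: no divisor's leading term divides it; move 39/10z to the remainder.
  leading term 1: no divisor's leading term divides it; move -1/5 to the remainder.
  remainder -42/5y^4z - 7/10y^3 - 6/5yz^2 - 12/5yz + 8z^2 + 39/10z - 1/5 ≠ 0; add k_4 = -42/5y^4z - 7/10y^3 - 6/5yz^2 - 12/5yz + 8z^2 + 39/10z - 1/5 to the basis.

The other S-polynomials (S(h_2,k_3), S(h_1,k_4), S(h_2,k_4), S(k_3,k_4)) all reduce to 0 modulo the current basis, so we have a Gröbner basis.
Inter-reduce: drop elements whose leading term is divisible by another's, tail-reduce, and make monic.
Reduced Gröbner basis: {x + 42/5y^4 + 6/5yz + 12/5y - 8z - 4, y^4z + 1/12y^3 + 1/7yz^2 + 2/7yz - 20/21z^2 - 13/28z + 1/42}.

Since the reduced bases disagree, the two ideals are not the same.
The choice of monomial ordering does not affect the verdict — as long as both bases are computed under the same ordering, their equality decides ideal equality.

No, the ideals differ.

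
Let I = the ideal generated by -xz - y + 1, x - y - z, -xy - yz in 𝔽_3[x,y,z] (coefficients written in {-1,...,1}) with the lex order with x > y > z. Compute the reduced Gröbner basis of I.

G = {x - y - z, y² + y + z² - 1, yz + y + z² - 1, z³ + z² - z - 1}

This is the nonlinear analogue of row-reducing a linear system.

f_1 = -xz - y + 1, LT = xz.
f_2 = x - y - z, LT = x.
f_3 = -xy - yz, LT = xy.

S(f_1,f_2): lcm = xz. S = yz + y + z² - 1.
  reduce S modulo (f_1, f_2, f_3):
  remainder yz + y + z² - 1 ≠ 0; add g_4 = yz + y + z² - 1 to the basis.

S(f_1,f_3): lcm = xyz. S = y² - yz² - y.
  reduce S modulo (f_1, f_2, f_3, g_4):
  remainder y² + y + z³ - z² - z + 1 ≠ 0; add g_5 = y² + y + z³ - z² - z + 1 to the basis.

S(f_2,f_3): lcm = xy. S = -y² + yz.
  reduce S modulo (f_1, f_2, f_3, g_4, g_5):
  remainder z³ + z² - z - 1 ≠ 0; add g_6 = z³ + z² - z - 1 to the basis.

The other S-polynomials (S(f_1,g_4), S(f_2,g_4), S(f_3,g_4), S(f_1,g_5), S(f_2,g_5), S(f_3,g_5), S(g_4,g_5), S(f_1,g_6), S(f_2,g_6), S(f_3,g_6), S(g_4,g_6), S(g_5,g_6)) all reduce to 0 modulo the current basis, so we have a Gröbner basis.
Inter-reduce: drop elements whose leading term is divisible by another's, tail-reduce, and make monic.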